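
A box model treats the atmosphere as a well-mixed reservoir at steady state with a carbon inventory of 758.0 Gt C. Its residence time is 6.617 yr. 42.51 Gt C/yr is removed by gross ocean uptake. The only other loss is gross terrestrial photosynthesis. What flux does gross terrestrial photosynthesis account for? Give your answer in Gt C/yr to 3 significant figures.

72.0 Gt C/yr

Total removal F = M/τ = 758.0 / 6.617 = 114.6 Gt C/yr.
Gross terrestrial photosynthesis = F − (42.51) = 114.6 − 42.51 = 72.04 Gt C/yr.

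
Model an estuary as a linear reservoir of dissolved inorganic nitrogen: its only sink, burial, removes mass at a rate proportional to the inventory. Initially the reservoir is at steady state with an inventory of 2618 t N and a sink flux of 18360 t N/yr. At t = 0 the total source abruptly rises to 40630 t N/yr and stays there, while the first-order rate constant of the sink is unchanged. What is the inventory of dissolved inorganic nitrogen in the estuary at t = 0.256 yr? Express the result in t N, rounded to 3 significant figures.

The sink rate constant is k = F₀/M₀ = 18360/2618 = 7.013 yr⁻¹.
Solving dM/dt = F₁ − kM with M(0) = M₀ gives M(t) = F₁/k + (M₀ − F₁/k)·e^(−kt).
F₁/k = 40630/7.013 = 5793.5 t N; kt = 7.013 × 0.256 = 1.795, e^(−kt) = 0.1661.
M(0.256) = 5793.5 + (2618 − 5793.5) × 0.1661 = 5793.5 − 527.4 = 5266.2 t N.

5270 t N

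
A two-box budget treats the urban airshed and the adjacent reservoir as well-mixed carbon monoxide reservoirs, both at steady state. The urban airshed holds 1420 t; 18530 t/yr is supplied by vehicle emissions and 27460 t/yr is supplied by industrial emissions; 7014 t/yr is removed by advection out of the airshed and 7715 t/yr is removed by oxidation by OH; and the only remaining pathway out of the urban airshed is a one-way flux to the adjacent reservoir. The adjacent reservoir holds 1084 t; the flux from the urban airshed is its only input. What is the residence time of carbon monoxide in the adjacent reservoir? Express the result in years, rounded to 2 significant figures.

0.035 yr

Balance the urban airshed: ΣF_in = 18530 + 27460 = 45990 t/yr.
Flux to the adjacent reservoir = ΣF_in − (7014 + 7715) = 31261 t/yr.
At steady state the output of the adjacent reservoir equals its input, 31261 t/yr.
τ = M / F = 1084 / 31261 = 0.03468 yr.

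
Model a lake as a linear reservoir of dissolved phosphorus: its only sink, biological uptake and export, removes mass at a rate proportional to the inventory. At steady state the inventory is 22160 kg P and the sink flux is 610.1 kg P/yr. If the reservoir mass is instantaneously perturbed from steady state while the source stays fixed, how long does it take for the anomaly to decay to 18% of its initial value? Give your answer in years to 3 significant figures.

For a linear reservoir the anomaly decays as exp(−t/τ) with τ = M/F = 22160/610.1 = 36.32 yr.
exp(−t/τ) = 0.18 ⇒ t = −τ ln(0.18) = 36.32 × 1.715 = 62.28 yr.

62.3 yr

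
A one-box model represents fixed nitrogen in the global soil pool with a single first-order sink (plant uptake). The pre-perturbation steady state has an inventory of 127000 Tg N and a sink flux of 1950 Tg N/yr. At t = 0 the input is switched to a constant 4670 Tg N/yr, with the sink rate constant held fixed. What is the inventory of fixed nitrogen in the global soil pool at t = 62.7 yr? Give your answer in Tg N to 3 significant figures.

237000 Tg N

Residence time τ = M₀/F₀ = 65.13 yr. The eventual steady state is M_∞ = M₀·(F₁/F₀) = 127000 × 4670/1950 = 304150 Tg N.
The anomaly ΔM(t) = M(t) − M_∞ decays as ΔM₀·e^(−t/τ) with ΔM₀ = 127000 − 304150 = −177100 Tg N.
At t = 62.7 yr, e^(−t/τ) = e^(−0.9627) = 0.3819, so ΔM = −67640 Tg N and M = 304150 − 67640 = 236500 Tg N.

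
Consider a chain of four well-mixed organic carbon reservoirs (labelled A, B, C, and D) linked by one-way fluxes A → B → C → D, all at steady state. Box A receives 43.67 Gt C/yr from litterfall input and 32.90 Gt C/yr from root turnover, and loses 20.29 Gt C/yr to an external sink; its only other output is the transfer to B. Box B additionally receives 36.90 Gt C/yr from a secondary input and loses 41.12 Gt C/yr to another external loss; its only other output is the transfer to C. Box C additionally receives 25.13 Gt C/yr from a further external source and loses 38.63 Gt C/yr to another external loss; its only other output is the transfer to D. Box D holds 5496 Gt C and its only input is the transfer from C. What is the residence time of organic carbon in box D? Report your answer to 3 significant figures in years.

143 yr

Box A: F(A→B) = (43.67 + 32.90) − 20.29 = 56.280 Gt C/yr.
Box B: F(B→C) = (56.280 + 36.90) − 41.12 = 52.060 Gt C/yr.
Box C: F(C→D) = (52.060 + 25.13) − 38.63 = 38.560 Gt C/yr.
Box D throughput = its input = 38.560 Gt C/yr; τ = 5496 / 38.560 = 142.5 yr.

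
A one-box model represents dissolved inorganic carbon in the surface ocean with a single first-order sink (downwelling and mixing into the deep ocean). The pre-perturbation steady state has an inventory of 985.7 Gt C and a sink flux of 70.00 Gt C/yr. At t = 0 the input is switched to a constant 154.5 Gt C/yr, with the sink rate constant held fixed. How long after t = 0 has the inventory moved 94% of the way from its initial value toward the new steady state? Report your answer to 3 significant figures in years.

39.6 yr

τ = M₀/F₀ = 985.7/70.00 = 14.08 yr.
The remaining gap fraction is e^(−t/τ); 94% covered ⇒ e^(−t/τ) = 0.0600.
t = −τ ln(0.0600) = 14.08 × 2.813 = 39.62 yr.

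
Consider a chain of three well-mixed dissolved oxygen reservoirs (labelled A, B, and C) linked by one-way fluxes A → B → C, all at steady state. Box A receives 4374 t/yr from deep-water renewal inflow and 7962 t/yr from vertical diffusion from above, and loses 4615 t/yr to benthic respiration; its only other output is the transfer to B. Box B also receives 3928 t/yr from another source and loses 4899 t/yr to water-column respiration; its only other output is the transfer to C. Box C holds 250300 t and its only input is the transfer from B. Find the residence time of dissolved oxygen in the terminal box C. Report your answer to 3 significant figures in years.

37.1 yr

Box A: F(A→B) = (4374 + 7962) − 4615 = 7721.0 t/yr.
Box B: F(B→C) = (7721.0 + 3928) − 4899 = 6750.0 t/yr.
Box C throughput = its input = 6750.0 t/yr; τ = 250300 / 6750.0 = 37.08 yr.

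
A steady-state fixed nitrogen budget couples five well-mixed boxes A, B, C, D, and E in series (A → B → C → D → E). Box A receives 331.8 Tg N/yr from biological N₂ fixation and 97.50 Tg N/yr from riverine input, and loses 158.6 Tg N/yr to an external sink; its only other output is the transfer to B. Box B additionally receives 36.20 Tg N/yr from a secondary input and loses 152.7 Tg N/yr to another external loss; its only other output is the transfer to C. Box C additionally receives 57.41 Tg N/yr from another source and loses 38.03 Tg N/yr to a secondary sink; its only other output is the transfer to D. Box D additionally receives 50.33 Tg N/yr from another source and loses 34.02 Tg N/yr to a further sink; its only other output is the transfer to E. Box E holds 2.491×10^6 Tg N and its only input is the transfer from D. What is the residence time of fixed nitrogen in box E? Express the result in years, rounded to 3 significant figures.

13100 yr

Box A: F(A→B) = (331.8 + 97.50) − 158.6 = 270.70 Tg N/yr.
Box B: F(B→C) = (270.70 + 36.20) − 152.7 = 154.20 Tg N/yr.
Box C: F(C→D) = (154.20 + 57.41) − 38.03 = 173.58 Tg N/yr.
Box D: F(D→E) = (173.58 + 50.33) − 34.02 = 189.89 Tg N/yr.
Box E throughput = its input = 189.89 Tg N/yr; τ = 2.491×10^6 / 189.89 = 13120 yr.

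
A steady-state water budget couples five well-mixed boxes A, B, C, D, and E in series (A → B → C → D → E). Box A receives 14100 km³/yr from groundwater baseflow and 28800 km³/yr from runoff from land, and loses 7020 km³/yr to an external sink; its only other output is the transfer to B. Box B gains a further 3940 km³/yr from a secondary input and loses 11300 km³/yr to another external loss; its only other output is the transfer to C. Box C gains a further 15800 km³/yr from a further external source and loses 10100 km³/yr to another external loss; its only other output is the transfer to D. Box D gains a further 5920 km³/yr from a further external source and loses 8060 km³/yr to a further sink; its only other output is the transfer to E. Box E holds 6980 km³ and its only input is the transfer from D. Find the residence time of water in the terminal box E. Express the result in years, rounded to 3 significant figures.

0.218 yr

Box A: F(A→B) = (14100 + 28800) − 7020 = 35880 km³/yr.
Box B: F(B→C) = (35880 + 3940) − 11300 = 28520 km³/yr.
Box C: F(C→D) = (28520 + 15800) − 10100 = 34220 km³/yr.
Box D: F(D→E) = (34220 + 5920) − 8060 = 32080 km³/yr.
Box E throughput = its input = 32080 km³/yr; τ = 6980 / 32080 = 0.2176 yr.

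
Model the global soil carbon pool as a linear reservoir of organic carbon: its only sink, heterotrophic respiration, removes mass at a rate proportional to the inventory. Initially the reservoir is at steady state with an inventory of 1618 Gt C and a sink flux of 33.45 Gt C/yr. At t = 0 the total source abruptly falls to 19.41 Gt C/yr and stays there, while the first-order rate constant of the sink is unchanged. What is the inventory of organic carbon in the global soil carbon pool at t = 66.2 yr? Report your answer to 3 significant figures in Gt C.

τ = M₀/F₀ = 1618/33.45 = 48.37 yr; rate constant k = 1/τ.
New steady state M_∞ = F₁/k = F₁·τ = 19.41 × 48.37 = 938.88 Gt C.
M(t) = M_∞ + (M₀ − M_∞)·e^(−t/τ); t/τ = 66.2/48.37 = 1.369, so e^(−t/τ) = 0.2545.
M(t) = 938.88 + 679.1 × 0.2545 = 1111.7 Gt C.

1110 Gt C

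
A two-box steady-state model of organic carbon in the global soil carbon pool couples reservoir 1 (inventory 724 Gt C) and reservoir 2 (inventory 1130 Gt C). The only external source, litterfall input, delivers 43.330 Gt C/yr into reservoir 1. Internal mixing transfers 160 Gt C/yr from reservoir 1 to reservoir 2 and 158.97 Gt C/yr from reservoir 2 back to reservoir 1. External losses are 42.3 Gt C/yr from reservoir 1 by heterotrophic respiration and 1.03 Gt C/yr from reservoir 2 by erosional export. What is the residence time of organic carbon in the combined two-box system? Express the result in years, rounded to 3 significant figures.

42.8 yr

For the system as a whole, the A↔B exchange is internal and contributes nothing to the throughput; only the external sinks remove mass.
M_total = 724 + 1130 = 1854.0 Gt C.
ΣF_external_out = 42.3 + 1.03 = 43.330 Gt C/yr.
τ = M_total / ΣF_ext = 1854.0 / 43.330 = 42.79 yr.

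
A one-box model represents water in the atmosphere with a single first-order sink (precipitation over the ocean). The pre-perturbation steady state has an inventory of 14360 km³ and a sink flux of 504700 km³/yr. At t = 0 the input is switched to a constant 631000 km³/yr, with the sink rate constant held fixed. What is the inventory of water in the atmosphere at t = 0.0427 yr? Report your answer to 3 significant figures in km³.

17200 km³

The sink rate constant is k = F₀/M₀ = 504700/14360 = 35.15 yr⁻¹.
Solving dM/dt = F₁ − kM with M(0) = M₀ gives M(t) = F₁/k + (M₀ − F₁/k)·e^(−kt).
F₁/k = 631000/35.15 = 17954 km³; kt = 35.15 × 0.0427 = 1.501, e^(−kt) = 0.2230.
M(0.0427) = 17954 + (14360 − 17954) × 0.2230 = 17954 − 801.2 = 17152 km³.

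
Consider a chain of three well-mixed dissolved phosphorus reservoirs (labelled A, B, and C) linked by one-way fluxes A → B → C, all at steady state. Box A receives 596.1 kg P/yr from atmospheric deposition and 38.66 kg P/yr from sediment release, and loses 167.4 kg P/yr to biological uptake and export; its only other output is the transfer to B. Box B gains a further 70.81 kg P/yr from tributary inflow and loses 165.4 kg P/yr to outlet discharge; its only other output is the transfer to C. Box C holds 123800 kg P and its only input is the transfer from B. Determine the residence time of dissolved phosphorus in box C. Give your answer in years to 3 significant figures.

Box A: F(A→B) = (596.1 + 38.66) − 167.4 = 467.36 kg P/yr.
Box B: F(B→C) = (467.36 + 70.81) − 165.4 = 372.77 kg P/yr.
Box C throughput = its input = 372.77 kg P/yr; τ = 123800 / 372.77 = 332.1 yr.

332 yr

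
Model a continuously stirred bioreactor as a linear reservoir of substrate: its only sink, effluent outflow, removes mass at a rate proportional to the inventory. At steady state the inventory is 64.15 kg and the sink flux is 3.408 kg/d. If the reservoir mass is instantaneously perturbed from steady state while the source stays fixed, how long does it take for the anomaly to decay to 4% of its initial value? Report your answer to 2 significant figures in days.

61 d

For a linear reservoir the anomaly decays as exp(−t/τ) with τ = M/F = 64.15/3.408 = 18.82 d.
exp(−t/τ) = 0.04 ⇒ t = −τ ln(0.04) = 18.82 × 3.219 = 60.59 d.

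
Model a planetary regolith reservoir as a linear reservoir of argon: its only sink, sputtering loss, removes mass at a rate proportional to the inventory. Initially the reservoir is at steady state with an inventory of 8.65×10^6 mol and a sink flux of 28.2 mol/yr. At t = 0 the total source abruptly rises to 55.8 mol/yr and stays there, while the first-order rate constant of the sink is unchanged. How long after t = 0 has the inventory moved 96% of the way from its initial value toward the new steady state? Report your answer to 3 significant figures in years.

τ = M₀/F₀ = 8.65×10^6/28.2 = 306700 yr.
The remaining gap fraction is e^(−t/τ); 96% covered ⇒ e^(−t/τ) = 0.0400.
t = −τ ln(0.0400) = 306700 × 3.219 = 987400 yr.

987000 yr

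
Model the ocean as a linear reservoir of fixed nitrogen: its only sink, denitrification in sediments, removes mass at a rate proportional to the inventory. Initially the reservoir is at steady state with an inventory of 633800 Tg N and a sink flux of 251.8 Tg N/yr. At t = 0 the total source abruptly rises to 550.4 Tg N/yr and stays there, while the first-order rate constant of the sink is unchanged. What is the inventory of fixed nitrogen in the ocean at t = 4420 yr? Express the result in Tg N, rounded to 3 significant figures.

1.26×10^6 Tg N

Residence time τ = M₀/F₀ = 2517 yr. The eventual steady state is M_∞ = M₀·(F₁/F₀) = 633800 × 550.4/251.8 = 1.3854×10^6 Tg N.
The anomaly ΔM(t) = M(t) − M_∞ decays as ΔM₀·e^(−t/τ) with ΔM₀ = 633800 − 1.3854×10^6 = −751600 Tg N.
At t = 4420 yr, e^(−t/τ) = e^(−1.756) = 0.1727, so ΔM = −129800 Tg N and M = 1.3854×10^6 − 129800 = 1.2556×10^6 Tg N.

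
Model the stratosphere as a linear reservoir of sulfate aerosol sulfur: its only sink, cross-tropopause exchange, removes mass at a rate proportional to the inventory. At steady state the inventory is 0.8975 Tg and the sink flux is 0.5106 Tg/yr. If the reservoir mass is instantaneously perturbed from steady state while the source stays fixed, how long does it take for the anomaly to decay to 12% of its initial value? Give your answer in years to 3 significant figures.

3.73 yr

For a linear reservoir the anomaly decays as exp(−t/τ) with τ = M/F = 0.8975/0.5106 = 1.758 yr.
exp(−t/τ) = 0.12 ⇒ t = −τ ln(0.12) = 1.758 × 2.120 = 3.727 yr.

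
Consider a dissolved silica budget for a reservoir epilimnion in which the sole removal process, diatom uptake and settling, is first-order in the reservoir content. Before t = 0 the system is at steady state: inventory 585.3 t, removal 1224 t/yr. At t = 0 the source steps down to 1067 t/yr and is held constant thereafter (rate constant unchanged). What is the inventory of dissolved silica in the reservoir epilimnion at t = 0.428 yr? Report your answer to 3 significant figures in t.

Residence time τ = M₀/F₀ = 0.4782 yr. The eventual steady state is M_∞ = M₀·(F₁/F₀) = 585.3 × 1067/1224 = 510.22 t.
The anomaly ΔM(t) = M(t) − M_∞ decays as ΔM₀·e^(−t/τ) with ΔM₀ = 585.3 − 510.22 = 75.08 t.
At t = 0.428 yr, e^(−t/τ) = e^(−0.8950) = 0.4086, so ΔM = 30.67 t and M = 510.22 + 30.67 = 540.90 t.

541 t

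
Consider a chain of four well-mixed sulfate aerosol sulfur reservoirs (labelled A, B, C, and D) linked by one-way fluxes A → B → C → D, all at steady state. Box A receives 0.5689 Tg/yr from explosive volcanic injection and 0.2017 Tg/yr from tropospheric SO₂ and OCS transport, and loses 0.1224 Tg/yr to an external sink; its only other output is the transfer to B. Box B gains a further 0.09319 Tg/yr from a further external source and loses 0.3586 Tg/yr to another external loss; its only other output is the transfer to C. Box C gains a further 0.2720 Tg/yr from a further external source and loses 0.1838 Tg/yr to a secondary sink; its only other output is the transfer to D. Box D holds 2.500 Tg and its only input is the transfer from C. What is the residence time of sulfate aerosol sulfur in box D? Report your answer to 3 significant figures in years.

5.31 yr

Box A: F(A→B) = (0.5689 + 0.2017) − 0.1224 = 0.64820 Tg/yr.
Box B: F(B→C) = (0.64820 + 0.09319) − 0.3586 = 0.38279 Tg/yr.
Box C: F(C→D) = (0.38279 + 0.2720) − 0.1838 = 0.47099 Tg/yr.
Box D throughput = its input = 0.47099 Tg/yr; τ = 2.500 / 0.47099 = 5.308 yr.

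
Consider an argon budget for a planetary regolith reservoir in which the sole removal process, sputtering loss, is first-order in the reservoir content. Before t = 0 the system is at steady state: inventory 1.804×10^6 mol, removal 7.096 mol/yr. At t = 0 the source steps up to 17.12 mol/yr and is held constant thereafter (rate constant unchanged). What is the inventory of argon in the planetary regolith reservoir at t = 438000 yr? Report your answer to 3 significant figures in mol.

The sink rate constant is k = F₀/M₀ = 7.096/1.804×10^6 = 3.933×10^-6 yr⁻¹.
Solving dM/dt = F₁ − kM with M(0) = M₀ gives M(t) = F₁/k + (M₀ − F₁/k)·e^(−kt).
F₁/k = 17.12/3.933×10^-6 = 4.3524×10^6 mol; kt = 3.933×10^-6 × 438000 = 1.723, e^(−kt) = 0.1786.
M(438000) = 4.3524×10^6 + (1.804×10^6 − 4.3524×10^6) × 0.1786 = 4.3524×10^6 − 455000 = 3.8974×10^6 mol.

3.90×10^6 mol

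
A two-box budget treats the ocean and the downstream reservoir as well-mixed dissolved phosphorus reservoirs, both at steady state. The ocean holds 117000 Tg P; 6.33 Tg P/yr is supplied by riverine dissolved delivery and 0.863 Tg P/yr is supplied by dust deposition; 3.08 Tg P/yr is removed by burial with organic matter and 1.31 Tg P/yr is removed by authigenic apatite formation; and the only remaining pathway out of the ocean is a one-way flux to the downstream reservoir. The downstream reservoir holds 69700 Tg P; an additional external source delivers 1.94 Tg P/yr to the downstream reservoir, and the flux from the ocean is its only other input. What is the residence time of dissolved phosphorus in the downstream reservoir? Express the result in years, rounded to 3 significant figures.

Balance the ocean: ΣF_in = 6.33 + 0.863 = 7.1930 Tg P/yr.
Flux to the downstream reservoir = ΣF_in − (3.08 + 1.31) = 2.8030 Tg P/yr.
Total input to the downstream reservoir = 2.8030 + 1.94 = 4.7430 Tg P/yr; at steady state this equals its total output.
τ = M / F = 69700 / 4.7430 = 14700 yr.

14700 yr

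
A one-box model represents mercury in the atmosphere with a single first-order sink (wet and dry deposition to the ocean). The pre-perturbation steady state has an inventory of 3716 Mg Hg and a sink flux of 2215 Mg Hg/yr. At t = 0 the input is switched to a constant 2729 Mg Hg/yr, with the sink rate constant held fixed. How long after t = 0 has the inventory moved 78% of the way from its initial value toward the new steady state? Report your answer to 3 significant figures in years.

2.54 yr

τ = M₀/F₀ = 3716/2215 = 1.678 yr.
The remaining gap fraction is e^(−t/τ); 78% covered ⇒ e^(−t/τ) = 0.220.
t = −τ ln(0.220) = 1.678 × 1.514 = 2.540 yr.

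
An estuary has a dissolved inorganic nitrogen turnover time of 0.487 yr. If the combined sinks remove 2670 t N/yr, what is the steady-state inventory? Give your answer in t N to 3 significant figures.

1300 t N

τ = M/F ⇒ M = τ × F = 0.487 × 2670 = 1300 t N.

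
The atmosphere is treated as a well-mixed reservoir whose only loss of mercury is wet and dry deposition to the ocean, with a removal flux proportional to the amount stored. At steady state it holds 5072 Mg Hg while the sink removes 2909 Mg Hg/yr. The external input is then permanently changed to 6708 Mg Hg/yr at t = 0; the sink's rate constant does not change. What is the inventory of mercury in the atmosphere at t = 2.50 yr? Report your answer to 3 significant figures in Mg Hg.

τ = M₀/F₀ = 5072/2909 = 1.744 yr; rate constant k = 1/τ.
New steady state M_∞ = F₁/k = F₁·τ = 6708 × 1.744 = 11696 Mg Hg.
M(t) = M_∞ + (M₀ − M_∞)·e^(−t/τ); t/τ = 2.50/1.744 = 1.434, so e^(−t/τ) = 0.2384.
M(t) = 11696 − 6624 × 0.2384 = 10117 Mg Hg.

10100 Mg Hg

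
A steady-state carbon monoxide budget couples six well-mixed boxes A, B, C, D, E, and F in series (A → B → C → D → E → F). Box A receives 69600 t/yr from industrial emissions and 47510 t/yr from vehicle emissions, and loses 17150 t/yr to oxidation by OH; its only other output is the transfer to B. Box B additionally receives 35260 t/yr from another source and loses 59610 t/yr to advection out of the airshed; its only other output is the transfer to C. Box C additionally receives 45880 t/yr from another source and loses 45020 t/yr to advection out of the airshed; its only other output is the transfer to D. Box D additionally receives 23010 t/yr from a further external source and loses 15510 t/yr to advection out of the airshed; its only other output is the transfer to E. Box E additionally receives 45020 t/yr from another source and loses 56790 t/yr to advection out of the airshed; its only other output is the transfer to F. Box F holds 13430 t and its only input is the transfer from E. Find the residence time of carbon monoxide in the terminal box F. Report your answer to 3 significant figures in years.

Box A: F(A→B) = (69600 + 47510) − 17150 = 99960 t/yr.
Box B: F(B→C) = (99960 + 35260) − 59610 = 75610 t/yr.
Box C: F(C→D) = (75610 + 45880) − 45020 = 76470 t/yr.
Box D: F(D→E) = (76470 + 23010) − 15510 = 83970 t/yr.
Box E: F(E→F) = (83970 + 45020) − 56790 = 72200 t/yr.
Box F throughput = its input = 72200 t/yr; τ = 13430 / 72200 = 0.1860 yr.

0.186 yr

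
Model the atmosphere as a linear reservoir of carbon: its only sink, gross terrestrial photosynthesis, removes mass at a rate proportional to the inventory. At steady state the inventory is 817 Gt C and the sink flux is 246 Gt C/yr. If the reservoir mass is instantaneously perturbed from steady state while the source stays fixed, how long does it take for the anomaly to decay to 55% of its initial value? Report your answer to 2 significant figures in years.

2.0 yr

For a linear reservoir the anomaly decays as exp(−t/τ) with τ = M/F = 817/246 = 3.321 yr.
exp(−t/τ) = 0.55 ⇒ t = −τ ln(0.55) = 3.321 × 0.5978 = 1.985 yr.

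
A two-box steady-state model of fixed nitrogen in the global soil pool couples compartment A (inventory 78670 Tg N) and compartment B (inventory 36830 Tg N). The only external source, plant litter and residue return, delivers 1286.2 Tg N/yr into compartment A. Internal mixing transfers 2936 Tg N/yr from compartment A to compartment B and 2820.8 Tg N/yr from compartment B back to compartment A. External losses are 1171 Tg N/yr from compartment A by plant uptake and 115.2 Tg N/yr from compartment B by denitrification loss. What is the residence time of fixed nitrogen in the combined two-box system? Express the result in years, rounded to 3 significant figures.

Treat the two boxes together as one reservoir: the mixing fluxes between them are internal recycling, so τ = ΣM / Σ(external losses).
M_total = 78670 + 36830 = 115500 Tg N.
ΣF_external_out = 1171 + 115.2 = 1286.2 Tg N/yr.
τ = M_total / ΣF_ext = 115500 / 1286.2 = 89.80 yr.

89.8 yr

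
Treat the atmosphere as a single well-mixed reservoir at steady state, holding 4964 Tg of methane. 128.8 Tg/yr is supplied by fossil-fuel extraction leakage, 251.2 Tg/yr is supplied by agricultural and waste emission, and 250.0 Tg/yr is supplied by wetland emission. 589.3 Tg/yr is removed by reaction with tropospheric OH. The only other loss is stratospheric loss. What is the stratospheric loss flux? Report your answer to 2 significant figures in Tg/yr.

At steady state ΣF_in = ΣF_out.
ΣF_in = 128.8 + 251.2 + 250.0 = 630.00 Tg/yr.
Stratospheric loss flux = ΣF_in − (589.3) = 630.00 − 589.3 = 40.70 Tg/yr.

41 Tg/yr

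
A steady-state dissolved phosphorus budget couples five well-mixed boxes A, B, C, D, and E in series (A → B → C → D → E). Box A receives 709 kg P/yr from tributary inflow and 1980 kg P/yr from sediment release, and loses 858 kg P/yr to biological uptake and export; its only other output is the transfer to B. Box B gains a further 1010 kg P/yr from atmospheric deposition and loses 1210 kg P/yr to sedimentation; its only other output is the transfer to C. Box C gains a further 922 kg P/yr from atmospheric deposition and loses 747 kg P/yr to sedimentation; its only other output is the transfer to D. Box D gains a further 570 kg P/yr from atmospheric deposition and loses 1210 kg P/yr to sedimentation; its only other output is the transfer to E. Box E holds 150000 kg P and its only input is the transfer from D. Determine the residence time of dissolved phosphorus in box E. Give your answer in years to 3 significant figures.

129 yr

Box A: F(A→B) = (709 + 1980) − 858 = 1831.0 kg P/yr.
Box B: F(B→C) = (1831.0 + 1010) − 1210 = 1631.0 kg P/yr.
Box C: F(C→D) = (1631.0 + 922) − 747 = 1806.0 kg P/yr.
Box D: F(D→E) = (1806.0 + 570) − 1210 = 1166.0 kg P/yr.
Box E throughput = its input = 1166.0 kg P/yr; τ = 150000 / 1166.0 = 128.6 yr.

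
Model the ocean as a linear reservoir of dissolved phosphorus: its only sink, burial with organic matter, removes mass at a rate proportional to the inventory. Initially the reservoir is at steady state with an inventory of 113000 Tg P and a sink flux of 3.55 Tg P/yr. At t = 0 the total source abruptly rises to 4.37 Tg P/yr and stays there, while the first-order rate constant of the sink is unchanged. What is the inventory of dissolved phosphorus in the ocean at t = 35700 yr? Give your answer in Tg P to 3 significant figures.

131000 Tg P

The sink rate constant is k = F₀/M₀ = 3.55/113000 = 3.142×10^-5 yr⁻¹.
Solving dM/dt = F₁ − kM with M(0) = M₀ gives M(t) = F₁/k + (M₀ − F₁/k)·e^(−kt).
F₁/k = 4.37/3.142×10^-5 = 139100 Tg P; kt = 3.142×10^-5 × 35700 = 1.122, e^(−kt) = 0.3258.
M(35700) = 139100 + (113000 − 139100) × 0.3258 = 139100 − 8503 = 130600 Tg P.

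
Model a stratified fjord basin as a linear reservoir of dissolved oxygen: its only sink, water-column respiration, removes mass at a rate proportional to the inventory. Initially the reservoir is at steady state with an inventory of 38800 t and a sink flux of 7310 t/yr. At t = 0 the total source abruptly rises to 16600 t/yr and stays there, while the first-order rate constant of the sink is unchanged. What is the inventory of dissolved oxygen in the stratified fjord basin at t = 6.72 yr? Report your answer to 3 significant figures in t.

74200 t

The sink rate constant is k = F₀/M₀ = 7310/38800 = 0.1884 yr⁻¹.
Solving dM/dt = F₁ − kM with M(0) = M₀ gives M(t) = F₁/k + (M₀ − F₁/k)·e^(−kt).
F₁/k = 16600/0.1884 = 88109 t; kt = 0.1884 × 6.72 = 1.266, e^(−kt) = 0.2819.
M(6.72) = 88109 + (38800 − 88109) × 0.2819 = 88109 − 13900 = 74207 t.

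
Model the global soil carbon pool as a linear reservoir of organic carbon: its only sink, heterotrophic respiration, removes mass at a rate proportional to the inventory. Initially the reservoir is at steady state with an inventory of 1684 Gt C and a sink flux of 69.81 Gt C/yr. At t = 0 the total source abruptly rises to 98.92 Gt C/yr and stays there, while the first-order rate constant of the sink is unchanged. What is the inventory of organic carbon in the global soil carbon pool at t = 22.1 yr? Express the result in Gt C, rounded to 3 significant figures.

2110 Gt C

Residence time τ = M₀/F₀ = 24.12 yr. The eventual steady state is M_∞ = M₀·(F₁/F₀) = 1684 × 98.92/69.81 = 2386.2 Gt C.
The anomaly ΔM(t) = M(t) − M_∞ decays as ΔM₀·e^(−t/τ) with ΔM₀ = 1684 − 2386.2 = −702.2 Gt C.
At t = 22.1 yr, e^(−t/τ) = e^(−0.9162) = 0.4001, so ΔM = −280.9 Gt C and M = 2386.2 − 280.9 = 2105.3 Gt C.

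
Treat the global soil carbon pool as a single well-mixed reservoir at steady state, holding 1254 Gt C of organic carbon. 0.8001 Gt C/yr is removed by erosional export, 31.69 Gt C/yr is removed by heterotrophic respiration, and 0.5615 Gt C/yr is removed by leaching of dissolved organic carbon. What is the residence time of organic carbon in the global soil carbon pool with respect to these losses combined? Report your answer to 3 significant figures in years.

Total removal = 0.8001 + 31.69 + 0.5615 = 33.052 Gt C/yr.
τ = M / ΣF_out = 1254 / 33.052 = 37.94 yr.

37.9 yr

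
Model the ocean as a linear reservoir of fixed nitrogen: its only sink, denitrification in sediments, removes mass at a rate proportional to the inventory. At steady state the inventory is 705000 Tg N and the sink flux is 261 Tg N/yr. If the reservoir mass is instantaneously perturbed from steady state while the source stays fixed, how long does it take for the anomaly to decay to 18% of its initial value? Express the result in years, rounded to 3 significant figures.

For a linear reservoir the anomaly decays as exp(−t/τ) with τ = M/F = 705000/261 = 2701 yr.
exp(−t/τ) = 0.18 ⇒ t = −τ ln(0.18) = 2701 × 1.715 = 4632 yr.

4630 yr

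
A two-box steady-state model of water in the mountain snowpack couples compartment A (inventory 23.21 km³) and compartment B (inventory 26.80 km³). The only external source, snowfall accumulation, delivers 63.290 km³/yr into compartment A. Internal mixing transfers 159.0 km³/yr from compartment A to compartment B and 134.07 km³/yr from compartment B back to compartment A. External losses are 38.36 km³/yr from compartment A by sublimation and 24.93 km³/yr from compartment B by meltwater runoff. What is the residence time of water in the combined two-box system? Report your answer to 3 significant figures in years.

0.790 yr

Treat the two boxes together as one reservoir: the mixing fluxes between them are internal recycling, so τ = ΣM / Σ(external losses).
M_total = 23.21 + 26.80 = 50.010 km³.
ΣF_external_out = 38.36 + 24.93 = 63.290 km³/yr.
τ = M_total / ΣF_ext = 50.010 / 63.290 = 0.7902 yr.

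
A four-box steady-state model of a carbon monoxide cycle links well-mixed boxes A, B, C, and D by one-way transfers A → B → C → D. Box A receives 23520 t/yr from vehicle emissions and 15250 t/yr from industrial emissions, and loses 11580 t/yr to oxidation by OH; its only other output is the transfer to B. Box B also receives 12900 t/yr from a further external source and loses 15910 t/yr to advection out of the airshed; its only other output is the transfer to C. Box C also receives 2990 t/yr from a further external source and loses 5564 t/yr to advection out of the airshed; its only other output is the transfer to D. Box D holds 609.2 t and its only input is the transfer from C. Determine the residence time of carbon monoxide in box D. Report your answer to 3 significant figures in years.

Box A: F(A→B) = (23520 + 15250) − 11580 = 27190 t/yr.
Box B: F(B→C) = (27190 + 12900) − 15910 = 24180 t/yr.
Box C: F(C→D) = (24180 + 2990) − 5564 = 21606 t/yr.
Box D throughput = its input = 21606 t/yr; τ = 609.2 / 21606 = 0.02820 yr.

0.0282 yr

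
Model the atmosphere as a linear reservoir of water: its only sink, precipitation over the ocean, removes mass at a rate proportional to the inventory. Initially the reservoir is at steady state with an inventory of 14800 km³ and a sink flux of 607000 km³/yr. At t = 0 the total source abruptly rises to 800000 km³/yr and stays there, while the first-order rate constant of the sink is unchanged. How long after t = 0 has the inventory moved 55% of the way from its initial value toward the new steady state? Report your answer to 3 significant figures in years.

0.0195 yr

τ = M₀/F₀ = 14800/607000 = 0.02438 yr.
The remaining gap fraction is e^(−t/τ); 55% covered ⇒ e^(−t/τ) = 0.450.
t = −τ ln(0.450) = 0.02438 × 0.7985 = 0.01947 yr.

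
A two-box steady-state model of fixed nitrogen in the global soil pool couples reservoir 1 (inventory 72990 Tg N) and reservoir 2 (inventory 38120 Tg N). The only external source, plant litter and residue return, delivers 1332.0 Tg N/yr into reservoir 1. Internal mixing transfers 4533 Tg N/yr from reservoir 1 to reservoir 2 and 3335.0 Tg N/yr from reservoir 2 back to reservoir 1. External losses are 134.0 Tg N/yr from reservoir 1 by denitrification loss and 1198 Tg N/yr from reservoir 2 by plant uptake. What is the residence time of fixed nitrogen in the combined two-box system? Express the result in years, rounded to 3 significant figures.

For the system as a whole, the A↔B exchange is internal and contributes nothing to the throughput; only the external sinks remove mass.
M_total = 72990 + 38120 = 111110 Tg N.
ΣF_external_out = 134.0 + 1198 = 1332.0 Tg N/yr.
τ = M_total / ΣF_ext = 111110 / 1332.0 = 83.42 yr.

83.4 yr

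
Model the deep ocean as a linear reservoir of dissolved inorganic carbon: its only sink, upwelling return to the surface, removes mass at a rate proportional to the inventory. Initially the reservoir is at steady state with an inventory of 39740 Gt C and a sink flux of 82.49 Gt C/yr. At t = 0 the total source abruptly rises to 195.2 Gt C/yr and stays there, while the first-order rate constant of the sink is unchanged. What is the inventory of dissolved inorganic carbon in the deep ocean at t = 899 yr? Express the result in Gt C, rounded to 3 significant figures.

The sink rate constant is k = F₀/M₀ = 82.49/39740 = 0.002076 yr⁻¹.
Solving dM/dt = F₁ − kM with M(0) = M₀ gives M(t) = F₁/k + (M₀ − F₁/k)·e^(−kt).
F₁/k = 195.2/0.002076 = 94039 Gt C; kt = 0.002076 × 899 = 1.866, e^(−kt) = 0.1547.
M(899) = 94039 + (39740 − 94039) × 0.1547 = 94039 − 8401 = 85637 Gt C.

85600 Gt C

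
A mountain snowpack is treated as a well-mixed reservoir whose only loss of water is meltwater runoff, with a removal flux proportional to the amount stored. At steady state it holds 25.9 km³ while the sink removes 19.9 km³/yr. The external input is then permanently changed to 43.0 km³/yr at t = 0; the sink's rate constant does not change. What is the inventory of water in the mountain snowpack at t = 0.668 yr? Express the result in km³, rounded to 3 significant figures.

τ = M₀/F₀ = 25.9/19.9 = 1.302 yr; rate constant k = 1/τ.
New steady state M_∞ = F₁/k = F₁·τ = 43.0 × 1.302 = 55.965 km³.
M(t) = M_∞ + (M₀ − M_∞)·e^(−t/τ); t/τ = 0.668/1.302 = 0.5133, so e^(−t/τ) = 0.5985.
M(t) = 55.965 − 30.06 × 0.5985 = 37.970 km³.

38.0 km³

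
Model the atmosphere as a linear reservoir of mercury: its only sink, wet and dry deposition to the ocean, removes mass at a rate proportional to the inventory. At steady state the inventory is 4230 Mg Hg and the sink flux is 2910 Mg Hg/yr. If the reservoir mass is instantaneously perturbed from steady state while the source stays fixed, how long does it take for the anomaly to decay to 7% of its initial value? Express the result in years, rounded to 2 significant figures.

3.9 yr

For a linear reservoir the anomaly decays as exp(−t/τ) with τ = M/F = 4230/2910 = 1.454 yr.
exp(−t/τ) = 0.07 ⇒ t = −τ ln(0.07) = 1.454 × 2.659 = 3.866 yr.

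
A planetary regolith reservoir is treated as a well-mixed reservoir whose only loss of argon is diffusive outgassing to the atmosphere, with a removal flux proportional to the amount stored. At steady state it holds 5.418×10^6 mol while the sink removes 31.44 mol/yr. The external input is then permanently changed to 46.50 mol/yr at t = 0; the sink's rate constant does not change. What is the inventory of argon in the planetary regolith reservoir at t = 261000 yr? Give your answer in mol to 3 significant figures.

Residence time τ = M₀/F₀ = 172300 yr. The eventual steady state is M_∞ = M₀·(F₁/F₀) = 5.418×10^6 × 46.50/31.44 = 8.0133×10^6 mol.
The anomaly ΔM(t) = M(t) − M_∞ decays as ΔM₀·e^(−t/τ) with ΔM₀ = 5.418×10^6 − 8.0133×10^6 = −2.595×10^6 mol.
At t = 261000 yr, e^(−t/τ) = e^(−1.515) = 0.2199, so ΔM = −570700 mol and M = 8.0133×10^6 − 570700 = 7.4425×10^6 mol.

7.44×10^6 mol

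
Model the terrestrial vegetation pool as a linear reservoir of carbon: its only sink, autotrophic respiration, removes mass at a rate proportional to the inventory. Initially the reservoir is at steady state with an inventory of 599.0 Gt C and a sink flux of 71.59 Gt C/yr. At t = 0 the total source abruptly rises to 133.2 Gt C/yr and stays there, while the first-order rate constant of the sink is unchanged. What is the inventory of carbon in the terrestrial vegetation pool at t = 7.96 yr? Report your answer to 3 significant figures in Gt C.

915 Gt C

The sink rate constant is k = F₀/M₀ = 71.59/599.0 = 0.1195 yr⁻¹.
Solving dM/dt = F₁ − kM with M(0) = M₀ gives M(t) = F₁/k + (M₀ − F₁/k)·e^(−kt).
F₁/k = 133.2/0.1195 = 1114.5 Gt C; kt = 0.1195 × 7.96 = 0.9513, e^(−kt) = 0.3862.
M(7.96) = 1114.5 + (599.0 − 1114.5) × 0.3862 = 1114.5 − 199.1 = 915.40 Gt C.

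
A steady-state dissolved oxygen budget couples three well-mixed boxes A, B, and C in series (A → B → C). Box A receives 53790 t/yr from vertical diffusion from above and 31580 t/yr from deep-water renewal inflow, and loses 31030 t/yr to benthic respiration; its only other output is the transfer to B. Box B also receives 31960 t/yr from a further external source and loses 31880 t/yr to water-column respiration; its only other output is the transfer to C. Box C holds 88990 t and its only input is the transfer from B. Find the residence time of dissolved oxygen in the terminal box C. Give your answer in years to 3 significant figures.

Box A: F(A→B) = (53790 + 31580) − 31030 = 54340 t/yr.
Box B: F(B→C) = (54340 + 31960) − 31880 = 54420 t/yr.
Box C throughput = its input = 54420 t/yr; τ = 88990 / 54420 = 1.635 yr.

1.64 yr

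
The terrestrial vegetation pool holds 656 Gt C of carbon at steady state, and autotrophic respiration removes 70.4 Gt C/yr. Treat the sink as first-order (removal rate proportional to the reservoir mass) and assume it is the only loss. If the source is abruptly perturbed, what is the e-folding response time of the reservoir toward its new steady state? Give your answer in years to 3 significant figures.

For a linear reservoir the response time equals the residence time τ = M/F.
τ = 656 / 70.4 = 9.318 yr.

9.32 yr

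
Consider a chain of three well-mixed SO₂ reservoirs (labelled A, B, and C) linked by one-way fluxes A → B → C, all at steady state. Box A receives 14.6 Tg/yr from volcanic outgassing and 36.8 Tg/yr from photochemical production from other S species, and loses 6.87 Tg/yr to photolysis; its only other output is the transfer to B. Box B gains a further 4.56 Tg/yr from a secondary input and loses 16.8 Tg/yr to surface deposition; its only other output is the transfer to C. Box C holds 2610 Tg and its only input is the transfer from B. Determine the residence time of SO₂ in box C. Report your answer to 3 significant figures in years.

80.8 yr

Box A: F(A→B) = (14.6 + 36.8) − 6.87 = 44.530 Tg/yr.
Box B: F(B→C) = (44.530 + 4.56) − 16.8 = 32.290 Tg/yr.
Box C throughput = its input = 32.290 Tg/yr; τ = 2610 / 32.290 = 80.83 yr.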